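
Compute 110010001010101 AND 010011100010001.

AND: 1 only when both bits are 1
  110010001010101
& 010011100010001
-----------------
  010010000010001
Decimal: 25685 & 10001 = 9233



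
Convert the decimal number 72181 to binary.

Using repeated division by 2:
72181 ÷ 2 = 36090 remainder 1
36090 ÷ 2 = 18045 remainder 0
18045 ÷ 2 = 9022 remainder 1
9022 ÷ 2 = 4511 remainder 0
4511 ÷ 2 = 2255 remainder 1
2255 ÷ 2 = 1127 remainder 1
1127 ÷ 2 = 563 remainder 1
563 ÷ 2 = 281 remainder 1
281 ÷ 2 = 140 remainder 1
140 ÷ 2 = 70 remainder 0
70 ÷ 2 = 35 remainder 0
35 ÷ 2 = 17 remainder 1
17 ÷ 2 = 8 remainder 1
8 ÷ 2 = 4 remainder 0
4 ÷ 2 = 2 remainder 0
2 ÷ 2 = 1 remainder 0
1 ÷ 2 = 0 remainder 1
Reading remainders bottom to top: 10001100111110101



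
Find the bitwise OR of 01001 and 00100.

OR: 1 when either bit is 1
  01001
| 00100
-------
  01101
Decimal: 9 | 4 = 13



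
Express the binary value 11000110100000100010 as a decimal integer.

Sum of powers of 2 for each 1-bit:
2^1 + 2^5 + 2^11 + 2^13 + 2^14 + 2^18 + 2^19
= 2 + 32 + 2048 + 8192 + 16384 + 262144 + 524288
= 813090



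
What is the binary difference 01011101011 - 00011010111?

Method 1 - Direct subtraction (column by column from the right: bit − bit − borrow-in; if negative, add 2 and borrow 1 from the next column):
borrow: 00000101000
        01011101011
-       00011010111
-------------------
        01000010100

Method 2 - Add two's complement:
Two's complement of 00011010111: invert → 11100101000, add 1 → 11100101001
  01011101011
+ 11100101001
-------------
 101000010100  (end carry out of the top bit = 1)
Discarding the end carry: 01000010100
Decimal check:
  01011101011 = 512 + 128 + 64 + 32 + 8 + 2 + 1 = 747
  00011010111 = 128 + 64 + 16 + 4 + 2 + 1 = 215
  747 - 215 = 532, and 01000010100 = 512 + 16 + 4 = 532 ✓



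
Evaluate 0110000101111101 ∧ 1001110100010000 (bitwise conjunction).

AND: 1 only when both bits are 1
  0110000101111101
& 1001110100010000
------------------
  0000000100010000
Decimal: 24957 & 40208 = 272



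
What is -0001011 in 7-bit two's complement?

Original: 0001011
Step 1 - Invert all bits: 1110100
Step 2 - Add 1: 1110101
Verification: 0001011 + 1110101 = 10000000; discarding the end carry (carry out of the top bit) leaves the 7-bit value 0000000, as required for x + (-x)



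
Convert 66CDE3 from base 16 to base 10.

Expand by place value (powers of 16):
Digit values: C = 12, D = 13, E = 14
66CDE3 = 6 × 16^5 + 6 × 16^4 + 12 × 16^3 + 13 × 16^2 + 14 × 16^1 + 3 × 16^0
= 6 × 1048576 + 6 × 65536 + 12 × 4096 + 13 × 256 + 14 × 16 + 3 × 1
= 6291456 + 393216 + 49152 + 3328 + 224 + 3
= 6737379



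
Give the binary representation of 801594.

Using repeated division by 2:
801594 ÷ 2 = 400797 remainder 0
400797 ÷ 2 = 200398 remainder 1
200398 ÷ 2 = 100199 remainder 0
100199 ÷ 2 = 50099 remainder 1
50099 ÷ 2 = 25049 remainder 1
25049 ÷ 2 = 12524 remainder 1
12524 ÷ 2 = 6262 remainder 0
6262 ÷ 2 = 3131 remainder 0
3131 ÷ 2 = 1565 remainder 1
1565 ÷ 2 = 782 remainder 1
782 ÷ 2 = 391 remainder 0
391 ÷ 2 = 195 remainder 1
195 ÷ 2 = 97 remainder 1
97 ÷ 2 = 48 remainder 1
48 ÷ 2 = 24 remainder 0
24 ÷ 2 = 12 remainder 0
12 ÷ 2 = 6 remainder 0
6 ÷ 2 = 3 remainder 0
3 ÷ 2 = 1 remainder 1
1 ÷ 2 = 0 remainder 1
Reading remainders bottom to top: 11000011101100111010



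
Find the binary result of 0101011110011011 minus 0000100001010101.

Method 1 - Direct subtraction (column by column from the right: bit − bit − borrow-in; if negative, add 2 and borrow 1 from the next column):
borrow: 0001000010001000
        0101011110011011
-       0000100001010101
------------------------
        0100111101000110

Method 2 - Add two's complement:
Two's complement of 0000100001010101: invert → 1111011110101010, add 1 → 1111011110101011
  0101011110011011
+ 1111011110101011
------------------
 10100111101000110  (end carry out of the top bit = 1)
Discarding the end carry: 0100111101000110
Decimal check:
  0101011110011011 = 16384 + 4096 + 1024 + 512 + 256 + 128 + 16 + 8 + 2 + 1 = 22427
  0000100001010101 = 2048 + 64 + 16 + 4 + 1 = 2133
  22427 - 2133 = 20294, and 0100111101000110 = 16384 + 2048 + 1024 + 512 + 256 + 64 + 4 + 2 = 20294 ✓



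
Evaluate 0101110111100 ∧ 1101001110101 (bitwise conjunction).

AND: 1 only when both bits are 1
  0101110111100
& 1101001110101
---------------
  0101000110100
Decimal: 3004 & 6773 = 2612



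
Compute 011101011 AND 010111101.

AND: 1 only when both bits are 1
  011101011
& 010111101
-----------
  010101001
Decimal: 235 & 189 = 169



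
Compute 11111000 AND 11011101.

AND: 1 only when both bits are 1
  11111000
& 11011101
----------
  11011000
Decimal: 248 & 221 = 216



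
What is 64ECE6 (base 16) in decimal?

Expand by place value (powers of 16):
Digit values: E = 14, C = 12
64ECE6 = 6 × 16^5 + 4 × 16^4 + 14 × 16^3 + 12 × 16^2 + 14 × 16^1 + 6 × 16^0
= 6 × 1048576 + 4 × 65536 + 14 × 4096 + 12 × 256 + 14 × 16 + 6 × 1
= 6291456 + 262144 + 57344 + 3072 + 224 + 6
= 6614246



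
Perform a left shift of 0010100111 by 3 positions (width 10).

Original: 0010100111 (decimal 167)
Shift left by 3 positions
Append 3 zeros on the right and drop the 3 high bits that overflow the 10-bit width
Result: 0100111000 (decimal 312)
Equivalent: 167 << 3 = 167 × 2^3 = 1336, truncated to 10 bits = 312



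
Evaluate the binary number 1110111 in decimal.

Sum of powers of 2 for each 1-bit:
2^0 + 2^1 + 2^2 + 2^4 + 2^5 + 2^6
= 1 + 2 + 4 + 16 + 32 + 64
= 119



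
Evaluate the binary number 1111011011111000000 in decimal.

Sum of powers of 2 for each 1-bit:
2^6 + 2^7 + 2^8 + 2^9 + 2^10 + 2^12 + 2^13 + 2^15 + 2^16 + 2^17 + 2^18
= 64 + 128 + 256 + 512 + 1024 + 4096 + 8192 + 32768 + 65536 + 131072 + 262144
= 505792



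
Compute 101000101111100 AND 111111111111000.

AND: 1 only when both bits are 1
  101000101111100
& 111111111111000
-----------------
  101000101111000
Decimal: 20860 & 32760 = 20856



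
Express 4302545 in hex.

Using repeated division by 16 (digits 10–15 are A–F):
4302545 ÷ 16 = 268909 remainder 1
268909 ÷ 16 = 16806 remainder 13 (D)
16806 ÷ 16 = 1050 remainder 6
1050 ÷ 16 = 65 remainder 10 (A)
65 ÷ 16 = 4 remainder 1
4 ÷ 16 = 0 remainder 4
Reading remainders bottom to top: 41A6D1



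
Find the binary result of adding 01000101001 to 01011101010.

Add column by column from the right: bit + bit + carry-in; write the sum mod 2, carry 1 when the sum is 2 or 3.
carry:  10111010000
        01000101001
+       01011101010
-------------------
       010100010011
(the carry out of the leftmost column, 0, becomes the leading bit)
Decimal check:
  01000101001 = 512 + 32 + 8 + 1 = 553
  01011101010 = 512 + 128 + 64 + 32 + 8 + 2 = 746
  553 + 746 = 1299, and 010100010011 = 1024 + 256 + 16 + 2 + 1 = 1299 ✓



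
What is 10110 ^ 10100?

XOR: 1 when bits differ
  10110
^ 10100
-------
  00010
Decimal: 22 ^ 20 = 2



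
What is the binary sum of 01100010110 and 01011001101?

Add column by column from the right: bit + bit + carry-in; write the sum mod 2, carry 1 when the sum is 2 or 3.
carry:  10000111000
        01100010110
+       01011001101
-------------------
       010111100011
(the carry out of the leftmost column, 0, becomes the leading bit)
Decimal check:
  01100010110 = 512 + 256 + 16 + 4 + 2 = 790
  01011001101 = 512 + 128 + 64 + 8 + 4 + 1 = 717
  790 + 717 = 1507, and 010111100011 = 1024 + 256 + 128 + 64 + 32 + 2 + 1 = 1507 ✓



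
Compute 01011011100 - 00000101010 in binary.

Method 1 - Direct subtraction (column by column from the right: bit − bit − borrow-in; if negative, add 2 and borrow 1 from the next column):
borrow: 00001000100
        01011011100
-       00000101010
-------------------
        01010110010

Method 2 - Add two's complement:
Two's complement of 00000101010: invert → 11111010101, add 1 → 11111010110
  01011011100
+ 11111010110
-------------
 101010110010  (end carry out of the top bit = 1)
Discarding the end carry: 01010110010
Decimal check:
  01011011100 = 512 + 128 + 64 + 16 + 8 + 4 = 732
  00000101010 = 32 + 8 + 2 = 42
  732 - 42 = 690, and 01010110010 = 512 + 128 + 32 + 16 + 2 = 690 ✓



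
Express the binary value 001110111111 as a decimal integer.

Sum of powers of 2 for each 1-bit:
2^0 + 2^1 + 2^2 + 2^3 + 2^4 + 2^5 + 2^7 + 2^8 + 2^9
= 1 + 2 + 4 + 8 + 16 + 32 + 128 + 256 + 512
= 959



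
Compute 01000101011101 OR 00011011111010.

OR: 1 when either bit is 1
  01000101011101
| 00011011111010
----------------
  01011111111111
Decimal: 4445 | 1786 = 6143



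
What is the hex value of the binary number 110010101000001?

Group into 4-bit nibbles from right:
  0110 = 6
  0101 = 5
  0100 = 4
  0001 = 1
Result: 6541



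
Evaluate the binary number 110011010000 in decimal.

Sum of powers of 2 for each 1-bit:
2^4 + 2^6 + 2^7 + 2^10 + 2^11
= 16 + 64 + 128 + 1024 + 2048
= 3280



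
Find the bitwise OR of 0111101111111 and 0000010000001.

OR: 1 when either bit is 1
  0111101111111
| 0000010000001
---------------
  0111111111111
Decimal: 3967 | 129 = 4095



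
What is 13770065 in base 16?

Using repeated division by 16 (digits 10–15 are A–F):
13770065 ÷ 16 = 860629 remainder 1
860629 ÷ 16 = 53789 remainder 5
53789 ÷ 16 = 3361 remainder 13 (D)
3361 ÷ 16 = 210 remainder 1
210 ÷ 16 = 13 remainder 2
13 ÷ 16 = 0 remainder 13 (D)
Reading remainders bottom to top: D21D51



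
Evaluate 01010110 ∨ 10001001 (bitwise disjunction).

OR: 1 when either bit is 1
  01010110
| 10001001
----------
  11011111
Decimal: 86 | 137 = 223



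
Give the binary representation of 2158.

Using repeated division by 2:
2158 ÷ 2 = 1079 remainder 0
1079 ÷ 2 = 539 remainder 1
539 ÷ 2 = 269 remainder 1
269 ÷ 2 = 134 remainder 1
134 ÷ 2 = 67 remainder 0
67 ÷ 2 = 33 remainder 1
33 ÷ 2 = 16 remainder 1
16 ÷ 2 = 8 remainder 0
8 ÷ 2 = 4 remainder 0
4 ÷ 2 = 2 remainder 0
2 ÷ 2 = 1 remainder 0
1 ÷ 2 = 0 remainder 1
Reading remainders bottom to top: 100001101110



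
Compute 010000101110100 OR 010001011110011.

OR: 1 when either bit is 1
  010000101110100
| 010001011110011
-----------------
  010001111110111
Decimal: 8564 | 8947 = 9207



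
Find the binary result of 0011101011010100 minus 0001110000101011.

Method 1 - Direct subtraction (column by column from the right: bit − bit − borrow-in; if negative, add 2 and borrow 1 from the next column):
borrow: 0011100001010110
        0011101011010100
-       0001110000101011
------------------------
        0001111010101001

Method 2 - Add two's complement:
Two's complement of 0001110000101011: invert → 1110001111010100, add 1 → 1110001111010101
  0011101011010100
+ 1110001111010101
------------------
 10001111010101001  (end carry out of the top bit = 1)
Discarding the end carry: 0001111010101001
Decimal check:
  0011101011010100 = 8192 + 4096 + 2048 + 512 + 128 + 64 + 16 + 4 = 15060
  0001110000101011 = 4096 + 2048 + 1024 + 32 + 8 + 2 + 1 = 7211
  15060 - 7211 = 7849, and 0001111010101001 = 4096 + 2048 + 1024 + 512 + 128 + 32 + 8 + 1 = 7849 ✓



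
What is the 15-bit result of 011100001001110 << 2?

Original: 011100001001110 (decimal 14414)
Shift left by 2 positions
Append 2 zeros on the right and drop the 2 high bits that overflow the 15-bit width
Result: 110000100111000 (decimal 24888)
Equivalent: 14414 << 2 = 14414 × 2^2 = 57656, truncated to 15 bits = 24888



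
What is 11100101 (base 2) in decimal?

Sum of powers of 2 for each 1-bit:
2^0 + 2^2 + 2^5 + 2^6 + 2^7
= 1 + 4 + 32 + 64 + 128
= 229



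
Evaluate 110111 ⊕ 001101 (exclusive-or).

XOR: 1 when bits differ
  110111
^ 001101
--------
  111010
Decimal: 55 ^ 13 = 58



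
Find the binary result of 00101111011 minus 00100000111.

Method 1 - Direct subtraction (column by column from the right: bit − bit − borrow-in; if negative, add 2 and borrow 1 from the next column):
borrow: 00000001000
        00101111011
-       00100000111
-------------------
        00001110100

Method 2 - Add two's complement:
Two's complement of 00100000111: invert → 11011111000, add 1 → 11011111001
  00101111011
+ 11011111001
-------------
 100001110100  (end carry out of the top bit = 1)
Discarding the end carry: 00001110100
Decimal check:
  00101111011 = 256 + 64 + 32 + 16 + 8 + 2 + 1 = 379
  00100000111 = 256 + 4 + 2 + 1 = 263
  379 - 263 = 116, and 00001110100 = 64 + 32 + 16 + 4 = 116 ✓



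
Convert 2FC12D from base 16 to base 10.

Expand by place value (powers of 16):
Digit values: F = 15, C = 12, D = 13
2FC12D = 2 × 16^5 + 15 × 16^4 + 12 × 16^3 + 1 × 16^2 + 2 × 16^1 + 13 × 16^0
= 2 × 1048576 + 15 × 65536 + 12 × 4096 + 1 × 256 + 2 × 16 + 13 × 1
= 2097152 + 983040 + 49152 + 256 + 32 + 13
= 3129645



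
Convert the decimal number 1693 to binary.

Using repeated division by 2:
1693 ÷ 2 = 846 remainder 1
846 ÷ 2 = 423 remainder 0
423 ÷ 2 = 211 remainder 1
211 ÷ 2 = 105 remainder 1
105 ÷ 2 = 52 remainder 1
52 ÷ 2 = 26 remainder 0
26 ÷ 2 = 13 remainder 0
13 ÷ 2 = 6 remainder 1
6 ÷ 2 = 3 remainder 0
3 ÷ 2 = 1 remainder 1
1 ÷ 2 = 0 remainder 1
Reading remainders bottom to top: 11010011101



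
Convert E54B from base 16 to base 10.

Expand by place value (powers of 16):
Digit values: E = 14, B = 11
E54B = 14 × 16^3 + 5 × 16^2 + 4 × 16^1 + 11 × 16^0
= 14 × 4096 + 5 × 256 + 4 × 16 + 11 × 1
= 57344 + 1280 + 64 + 11
= 58699



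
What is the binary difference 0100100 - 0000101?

Method 1 - Direct subtraction (column by column from the right: bit − bit − borrow-in; if negative, add 2 and borrow 1 from the next column):
borrow: 0111110
        0100100
-       0000101
---------------
        0011111

Method 2 - Add two's complement:
Two's complement of 0000101: invert → 1111010, add 1 → 1111011
  0100100
+ 1111011
---------
 10011111  (end carry out of the top bit = 1)
Discarding the end carry: 0011111
Decimal check:
  0100100 = 32 + 4 = 36
  0000101 = 4 + 1 = 5
  36 - 5 = 31, and 0011111 = 16 + 8 + 4 + 2 + 1 = 31 ✓



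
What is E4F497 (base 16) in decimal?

Expand by place value (powers of 16):
Digit values: E = 14, F = 15
E4F497 = 14 × 16^5 + 4 × 16^4 + 15 × 16^3 + 4 × 16^2 + 9 × 16^1 + 7 × 16^0
= 14 × 1048576 + 4 × 65536 + 15 × 4096 + 4 × 256 + 9 × 16 + 7 × 1
= 14680064 + 262144 + 61440 + 1024 + 144 + 7
= 15004823



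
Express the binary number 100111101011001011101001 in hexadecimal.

Group into 4-bit nibbles from right:
  1001 = 9
  1110 = E
  1011 = B
  0010 = 2
  1110 = E
  1001 = 9
Result: 9EB2E9



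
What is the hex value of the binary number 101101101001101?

Group into 4-bit nibbles from right:
  0101 = 5
  1011 = B
  0100 = 4
  1101 = D
Result: 5B4D



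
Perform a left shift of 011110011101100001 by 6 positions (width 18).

Original: 011110011101100001 (decimal 124769)
Shift left by 6 positions
Append 6 zeros on the right and drop the 6 high bits that overflow the 18-bit width
Result: 011101100001000000 (decimal 120896)
Equivalent: 124769 << 6 = 124769 × 2^6 = 7985216, truncated to 18 bits = 120896



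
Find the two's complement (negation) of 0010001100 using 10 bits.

Original: 0010001100
Step 1 - Invert all bits: 1101110011
Step 2 - Add 1: 1101110100
Verification: 0010001100 + 1101110100 = 10000000000; discarding the end carry (carry out of the top bit) leaves the 10-bit value 0000000000, as required for x + (-x)



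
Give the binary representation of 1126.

Using repeated division by 2:
1126 ÷ 2 = 563 remainder 0
563 ÷ 2 = 281 remainder 1
281 ÷ 2 = 140 remainder 1
140 ÷ 2 = 70 remainder 0
70 ÷ 2 = 35 remainder 0
35 ÷ 2 = 17 remainder 1
17 ÷ 2 = 8 remainder 1
8 ÷ 2 = 4 remainder 0
4 ÷ 2 = 2 remainder 0
2 ÷ 2 = 1 remainder 0
1 ÷ 2 = 0 remainder 1
Reading remainders bottom to top: 10001100110



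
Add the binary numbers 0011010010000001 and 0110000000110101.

Add column by column from the right: bit + bit + carry-in; write the sum mod 2, carry 1 when the sum is 2 or 3.
carry:  1100000000000010
        0011010010000001
+       0110000000110101
------------------------
       01001010010110110
(the carry out of the leftmost column, 0, becomes the leading bit)
Decimal check:
  0011010010000001 = 8192 + 4096 + 1024 + 128 + 1 = 13441
  0110000000110101 = 16384 + 8192 + 32 + 16 + 4 + 1 = 24629
  13441 + 24629 = 38070, and 01001010010110110 = 32768 + 4096 + 1024 + 128 + 32 + 16 + 4 + 2 = 38070 ✓



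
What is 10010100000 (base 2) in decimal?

Sum of powers of 2 for each 1-bit:
2^5 + 2^7 + 2^10
= 32 + 128 + 1024
= 1184



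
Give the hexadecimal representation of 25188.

Using repeated division by 16 (digits 10–15 are A–F):
25188 ÷ 16 = 1574 remainder 4
1574 ÷ 16 = 98 remainder 6
98 ÷ 16 = 6 remainder 2
6 ÷ 16 = 0 remainder 6
Reading remainders bottom to top: 6264



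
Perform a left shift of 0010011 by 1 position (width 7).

Original: 0010011 (decimal 19)
Shift left by 1 position
Append 1 zero on the right
Result: 0100110 (decimal 38)
Equivalent: 19 << 1 = 19 × 2^1 = 38



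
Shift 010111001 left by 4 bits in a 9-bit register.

Original: 010111001 (decimal 185)
Shift left by 4 positions
Append 4 zeros on the right and drop the 4 high bits that overflow the 9-bit width
Result: 110010000 (decimal 400)
Equivalent: 185 << 4 = 185 × 2^4 = 2960, truncated to 9 bits = 400



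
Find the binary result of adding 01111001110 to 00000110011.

Add column by column from the right: bit + bit + carry-in; write the sum mod 2, carry 1 when the sum is 2 or 3.
carry:  11111111100
        01111001110
+       00000110011
-------------------
       010000000001
(the carry out of the leftmost column, 0, becomes the leading bit)
Decimal check:
  01111001110 = 512 + 256 + 128 + 64 + 8 + 4 + 2 = 974
  00000110011 = 32 + 16 + 2 + 1 = 51
  974 + 51 = 1025, and 010000000001 = 1024 + 1 = 1025 ✓



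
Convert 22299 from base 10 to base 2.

Using repeated division by 2:
22299 ÷ 2 = 11149 remainder 1
11149 ÷ 2 = 5574 remainder 1
5574 ÷ 2 = 2787 remainder 0
2787 ÷ 2 = 1393 remainder 1
1393 ÷ 2 = 696 remainder 1
696 ÷ 2 = 348 remainder 0
348 ÷ 2 = 174 remainder 0
174 ÷ 2 = 87 remainder 0
87 ÷ 2 = 43 remainder 1
43 ÷ 2 = 21 remainder 1
21 ÷ 2 = 10 remainder 1
10 ÷ 2 = 5 remainder 0
5 ÷ 2 = 2 remainder 1
2 ÷ 2 = 1 remainder 0
1 ÷ 2 = 0 remainder 1
Reading remainders bottom to top: 101011100011011



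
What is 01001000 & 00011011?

AND: 1 only when both bits are 1
  01001000
& 00011011
----------
  00001000
Decimal: 72 & 27 = 8



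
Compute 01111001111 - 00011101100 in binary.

Method 1 - Direct subtraction (column by column from the right: bit − bit − borrow-in; if negative, add 2 and borrow 1 from the next column):
borrow: 00111000000
        01111001111
-       00011101100
-------------------
        01011100011

Method 2 - Add two's complement:
Two's complement of 00011101100: invert → 11100010011, add 1 → 11100010100
  01111001111
+ 11100010100
-------------
 101011100011  (end carry out of the top bit = 1)
Discarding the end carry: 01011100011
Decimal check:
  01111001111 = 512 + 256 + 128 + 64 + 8 + 4 + 2 + 1 = 975
  00011101100 = 128 + 64 + 32 + 8 + 4 = 236
  975 - 236 = 739, and 01011100011 = 512 + 128 + 64 + 32 + 2 + 1 = 739 ✓



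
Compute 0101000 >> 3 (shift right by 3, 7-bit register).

Original: 0101000 (decimal 40)
Shift right by 3 positions
Drop the 3 low bits; fill with zeros on the left
Result: 0000101 (decimal 5)
Equivalent: 40 >> 3 = 40 ÷ 2^3 = 5



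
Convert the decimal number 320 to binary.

Using repeated division by 2:
320 ÷ 2 = 160 remainder 0
160 ÷ 2 = 80 remainder 0
80 ÷ 2 = 40 remainder 0
40 ÷ 2 = 20 remainder 0
20 ÷ 2 = 10 remainder 0
10 ÷ 2 = 5 remainder 0
5 ÷ 2 = 2 remainder 1
2 ÷ 2 = 1 remainder 0
1 ÷ 2 = 0 remainder 1
Reading remainders bottom to top: 101000000



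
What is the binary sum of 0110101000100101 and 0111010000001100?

Add column by column from the right: bit + bit + carry-in; write the sum mod 2, carry 1 when the sum is 2 or 3.
carry:  1100000000011000
        0110101000100101
+       0111010000001100
------------------------
       01101111000110001
(the carry out of the leftmost column, 0, becomes the leading bit)
Decimal check:
  0110101000100101 = 16384 + 8192 + 2048 + 512 + 32 + 4 + 1 = 27173
  0111010000001100 = 16384 + 8192 + 4096 + 1024 + 8 + 4 = 29708
  27173 + 29708 = 56881, and 01101111000110001 = 32768 + 16384 + 4096 + 2048 + 1024 + 512 + 32 + 16 + 1 = 56881 ✓



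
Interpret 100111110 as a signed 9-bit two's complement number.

Binary: 100111110
Sign bit: 1 (negative)
Invert: 011000001
Add 1:  011000010
Magnitude: 011000010 = 128 + 64 + 2 = 194
Value: -194



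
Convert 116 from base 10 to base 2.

Using repeated division by 2:
116 ÷ 2 = 58 remainder 0
58 ÷ 2 = 29 remainder 0
29 ÷ 2 = 14 remainder 1
14 ÷ 2 = 7 remainder 0
7 ÷ 2 = 3 remainder 1
3 ÷ 2 = 1 remainder 1
1 ÷ 2 = 0 remainder 1
Reading remainders bottom to top: 1110100



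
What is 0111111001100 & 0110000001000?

AND: 1 only when both bits are 1
  0111111001100
& 0110000001000
---------------
  0110000001000
Decimal: 4044 & 3080 = 3080



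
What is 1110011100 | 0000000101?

OR: 1 when either bit is 1
  1110011100
| 0000000101
------------
  1110011101
Decimal: 924 | 5 = 925



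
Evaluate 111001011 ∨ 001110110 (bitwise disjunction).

OR: 1 when either bit is 1
  111001011
| 001110110
-----------
  111111111
Decimal: 459 | 118 = 511



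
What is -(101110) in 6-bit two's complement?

Original (sign bit 1, negative): 101110
Step 1 - Invert all bits: 010001
Step 2 - Add 1: 010010
Verification: 101110 + 010010 = 1000000; discarding the end carry (carry out of the top bit) leaves the 6-bit value 000000, as required for x + (-x)



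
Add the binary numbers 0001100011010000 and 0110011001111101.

Add column by column from the right: bit + bit + carry-in; write the sum mod 2, carry 1 when the sum is 2 or 3.
carry:  0000000111100000
        0001100011010000
+       0110011001111101
------------------------
       00111111101001101
(the carry out of the leftmost column, 0, becomes the leading bit)
Decimal check:
  0001100011010000 = 4096 + 2048 + 128 + 64 + 16 = 6352
  0110011001111101 = 16384 + 8192 + 1024 + 512 + 64 + 32 + 16 + 8 + 4 + 1 = 26237
  6352 + 26237 = 32589, and 00111111101001101 = 16384 + 8192 + 4096 + 2048 + 1024 + 512 + 256 + 64 + 8 + 4 + 1 = 32589 ✓



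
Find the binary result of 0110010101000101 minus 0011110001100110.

Method 1 - Direct subtraction (column by column from the right: bit − bit − borrow-in; if negative, add 2 and borrow 1 from the next column):
borrow: 0111000111111100
        0110010101000101
-       0011110001100110
------------------------
        0010100011011111

Method 2 - Add two's complement:
Two's complement of 0011110001100110: invert → 1100001110011001, add 1 → 1100001110011010
  0110010101000101
+ 1100001110011010
------------------
 10010100011011111  (end carry out of the top bit = 1)
Discarding the end carry: 0010100011011111
Decimal check:
  0110010101000101 = 16384 + 8192 + 1024 + 256 + 64 + 4 + 1 = 25925
  0011110001100110 = 8192 + 4096 + 2048 + 1024 + 64 + 32 + 4 + 2 = 15462
  25925 - 15462 = 10463, and 0010100011011111 = 8192 + 2048 + 128 + 64 + 16 + 8 + 4 + 2 + 1 = 10463 ✓



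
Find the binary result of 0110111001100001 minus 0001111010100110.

Method 1 - Direct subtraction (column by column from the right: bit − bit − borrow-in; if negative, add 2 and borrow 1 from the next column):
borrow: 0011111101111100
        0110111001100001
-       0001111010100110
------------------------
        0100111110111011

Method 2 - Add two's complement:
Two's complement of 0001111010100110: invert → 1110000101011001, add 1 → 1110000101011010
  0110111001100001
+ 1110000101011010
------------------
 10100111110111011  (end carry out of the top bit = 1)
Discarding the end carry: 0100111110111011
Decimal check:
  0110111001100001 = 16384 + 8192 + 2048 + 1024 + 512 + 64 + 32 + 1 = 28257
  0001111010100110 = 4096 + 2048 + 1024 + 512 + 128 + 32 + 4 + 2 = 7846
  28257 - 7846 = 20411, and 0100111110111011 = 16384 + 2048 + 1024 + 512 + 256 + 128 + 32 + 16 + 8 + 2 + 1 = 20411 ✓



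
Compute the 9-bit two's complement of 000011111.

Original: 000011111
Step 1 - Invert all bits: 111100000
Step 2 - Add 1: 111100001
Verification: 000011111 + 111100001 = 1000000000; discarding the end carry (carry out of the top bit) leaves the 9-bit value 000000000, as required for x + (-x)



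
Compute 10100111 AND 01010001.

AND: 1 only when both bits are 1
  10100111
& 01010001
----------
  00000001
Decimal: 167 & 81 = 1



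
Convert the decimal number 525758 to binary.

Using repeated division by 2:
525758 ÷ 2 = 262879 remainder 0
262879 ÷ 2 = 131439 remainder 1
131439 ÷ 2 = 65719 remainder 1
65719 ÷ 2 = 32859 remainder 1
32859 ÷ 2 = 16429 remainder 1
16429 ÷ 2 = 8214 remainder 1
8214 ÷ 2 = 4107 remainder 0
4107 ÷ 2 = 2053 remainder 1
2053 ÷ 2 = 1026 remainder 1
1026 ÷ 2 = 513 remainder 0
513 ÷ 2 = 256 remainder 1
256 ÷ 2 = 128 remainder 0
128 ÷ 2 = 64 remainder 0
64 ÷ 2 = 32 remainder 0
32 ÷ 2 = 16 remainder 0
16 ÷ 2 = 8 remainder 0
8 ÷ 2 = 4 remainder 0
4 ÷ 2 = 2 remainder 0
2 ÷ 2 = 1 remainder 0
1 ÷ 2 = 0 remainder 1
Reading remainders bottom to top: 10000000010110111110



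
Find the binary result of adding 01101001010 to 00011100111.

Add column by column from the right: bit + bit + carry-in; write the sum mod 2, carry 1 when the sum is 2 or 3.
carry:  11110011100
        01101001010
+       00011100111
-------------------
       010000110001
(the carry out of the leftmost column, 0, becomes the leading bit)
Decimal check:
  01101001010 = 512 + 256 + 64 + 8 + 2 = 842
  00011100111 = 128 + 64 + 32 + 4 + 2 + 1 = 231
  842 + 231 = 1073, and 010000110001 = 1024 + 32 + 16 + 1 = 1073 ✓



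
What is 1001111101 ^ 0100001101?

XOR: 1 when bits differ
  1001111101
^ 0100001101
------------
  1101110000
Decimal: 637 ^ 269 = 880



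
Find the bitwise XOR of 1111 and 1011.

XOR: 1 when bits differ
  1111
^ 1011
------
  0100
Decimal: 15 ^ 11 = 4



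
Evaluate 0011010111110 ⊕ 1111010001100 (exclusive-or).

XOR: 1 when bits differ
  0011010111110
^ 1111010001100
---------------
  1100000110010
Decimal: 1726 ^ 7820 = 6194



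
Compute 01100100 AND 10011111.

AND: 1 only when both bits are 1
  01100100
& 10011111
----------
  00000100
Decimal: 100 & 159 = 4



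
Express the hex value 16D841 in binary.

Convert each hex digit to 4 bits:
  1 = 0001
  6 = 0110
  D = 1101
  8 = 1000
  4 = 0100
  1 = 0001
Concatenate: 000101101101100001000001



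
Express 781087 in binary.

Using repeated division by 2:
781087 ÷ 2 = 390543 remainder 1
390543 ÷ 2 = 195271 remainder 1
195271 ÷ 2 = 97635 remainder 1
97635 ÷ 2 = 48817 remainder 1
48817 ÷ 2 = 24408 remainder 1
24408 ÷ 2 = 12204 remainder 0
12204 ÷ 2 = 6102 remainder 0
6102 ÷ 2 = 3051 remainder 0
3051 ÷ 2 = 1525 remainder 1
1525 ÷ 2 = 762 remainder 1
762 ÷ 2 = 381 remainder 0
381 ÷ 2 = 190 remainder 1
190 ÷ 2 = 95 remainder 0
95 ÷ 2 = 47 remainder 1
47 ÷ 2 = 23 remainder 1
23 ÷ 2 = 11 remainder 1
11 ÷ 2 = 5 remainder 1
5 ÷ 2 = 2 remainder 1
2 ÷ 2 = 1 remainder 0
1 ÷ 2 = 0 remainder 1
Reading remainders bottom to top: 10111110101100011111



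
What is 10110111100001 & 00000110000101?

AND: 1 only when both bits are 1
  10110111100001
& 00000110000101
----------------
  00000110000001
Decimal: 11745 & 389 = 385



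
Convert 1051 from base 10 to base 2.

Using repeated division by 2:
1051 ÷ 2 = 525 remainder 1
525 ÷ 2 = 262 remainder 1
262 ÷ 2 = 131 remainder 0
131 ÷ 2 = 65 remainder 1
65 ÷ 2 = 32 remainder 1
32 ÷ 2 = 16 remainder 0
16 ÷ 2 = 8 remainder 0
8 ÷ 2 = 4 remainder 0
4 ÷ 2 = 2 remainder 0
2 ÷ 2 = 1 remainder 0
1 ÷ 2 = 0 remainder 1
Reading remainders bottom to top: 10000011011



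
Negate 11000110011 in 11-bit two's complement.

Original (sign bit 1, negative): 11000110011
Step 1 - Invert all bits: 00111001100
Step 2 - Add 1: 00111001101
Verification: 11000110011 + 00111001101 = 100000000000; discarding the end carry (carry out of the top bit) leaves the 11-bit value 00000000000, as required for x + (-x)



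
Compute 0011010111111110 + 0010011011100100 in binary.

Add column by column from the right: bit + bit + carry-in; write the sum mod 2, carry 1 when the sum is 2 or 3.
carry:  0100111111111000
        0011010111111110
+       0010011011100100
------------------------
       00101110011100010
(the carry out of the leftmost column, 0, becomes the leading bit)
Decimal check:
  0011010111111110 = 8192 + 4096 + 1024 + 256 + 128 + 64 + 32 + 16 + 8 + 4 + 2 = 13822
  0010011011100100 = 8192 + 1024 + 512 + 128 + 64 + 32 + 4 = 9956
  13822 + 9956 = 23778, and 00101110011100010 = 16384 + 4096 + 2048 + 1024 + 128 + 64 + 32 + 2 = 23778 ✓



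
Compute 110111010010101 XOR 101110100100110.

XOR: 1 when bits differ
  110111010010101
^ 101110100100110
-----------------
  011001110110011
Decimal: 28309 ^ 23846 = 13235



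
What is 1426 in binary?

Using repeated division by 2:
1426 ÷ 2 = 713 remainder 0
713 ÷ 2 = 356 remainder 1
356 ÷ 2 = 178 remainder 0
178 ÷ 2 = 89 remainder 0
89 ÷ 2 = 44 remainder 1
44 ÷ 2 = 22 remainder 0
22 ÷ 2 = 11 remainder 0
11 ÷ 2 = 5 remainder 1
5 ÷ 2 = 2 remainder 1
2 ÷ 2 = 1 remainder 0
1 ÷ 2 = 0 remainder 1
Reading remainders bottom to top: 10110010010



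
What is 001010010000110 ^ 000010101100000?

XOR: 1 when bits differ
  001010010000110
^ 000010101100000
-----------------
  001000111100110
Decimal: 5254 ^ 1376 = 4582



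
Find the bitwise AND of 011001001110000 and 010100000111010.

AND: 1 only when both bits are 1
  011001001110000
& 010100000111010
-----------------
  010000000110000
Decimal: 12912 & 10298 = 8240



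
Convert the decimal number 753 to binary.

Using repeated division by 2:
753 ÷ 2 = 376 remainder 1
376 ÷ 2 = 188 remainder 0
188 ÷ 2 = 94 remainder 0
94 ÷ 2 = 47 remainder 0
47 ÷ 2 = 23 remainder 1
23 ÷ 2 = 11 remainder 1
11 ÷ 2 = 5 remainder 1
5 ÷ 2 = 2 remainder 1
2 ÷ 2 = 1 remainder 0
1 ÷ 2 = 0 remainder 1
Reading remainders bottom to top: 1011110001



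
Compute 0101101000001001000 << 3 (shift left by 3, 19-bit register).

Original: 0101101000001001000 (decimal 184392)
Shift left by 3 positions
Append 3 zeros on the right and drop the 3 high bits that overflow the 19-bit width
Result: 1101000001001000000 (decimal 426560)
Equivalent: 184392 << 3 = 184392 × 2^3 = 1475136, truncated to 19 bits = 426560



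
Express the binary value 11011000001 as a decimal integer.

Sum of powers of 2 for each 1-bit:
2^0 + 2^6 + 2^7 + 2^9 + 2^10
= 1 + 64 + 128 + 512 + 1024
= 1729



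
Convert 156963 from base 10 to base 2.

Using repeated division by 2:
156963 ÷ 2 = 78481 remainder 1
78481 ÷ 2 = 39240 remainder 1
39240 ÷ 2 = 19620 remainder 0
19620 ÷ 2 = 9810 remainder 0
9810 ÷ 2 = 4905 remainder 0
4905 ÷ 2 = 2452 remainder 1
2452 ÷ 2 = 1226 remainder 0
1226 ÷ 2 = 613 remainder 0
613 ÷ 2 = 306 remainder 1
306 ÷ 2 = 153 remainder 0
153 ÷ 2 = 76 remainder 1
76 ÷ 2 = 38 remainder 0
38 ÷ 2 = 19 remainder 0
19 ÷ 2 = 9 remainder 1
9 ÷ 2 = 4 remainder 1
4 ÷ 2 = 2 remainder 0
2 ÷ 2 = 1 remainder 0
1 ÷ 2 = 0 remainder 1
Reading remainders bottom to top: 100110010100100011



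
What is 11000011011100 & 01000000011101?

AND: 1 only when both bits are 1
  11000011011100
& 01000000011101
----------------
  01000000011100
Decimal: 12508 & 4125 = 4124



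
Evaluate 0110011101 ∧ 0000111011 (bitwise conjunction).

AND: 1 only when both bits are 1
  0110011101
& 0000111011
------------
  0000011001
Decimal: 413 & 59 = 25



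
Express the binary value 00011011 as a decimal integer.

Sum of powers of 2 for each 1-bit:
2^0 + 2^1 + 2^3 + 2^4
= 1 + 2 + 8 + 16
= 27



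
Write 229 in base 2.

Using repeated division by 2:
229 ÷ 2 = 114 remainder 1
114 ÷ 2 = 57 remainder 0
57 ÷ 2 = 28 remainder 1
28 ÷ 2 = 14 remainder 0
14 ÷ 2 = 7 remainder 0
7 ÷ 2 = 3 remainder 1
3 ÷ 2 = 1 remainder 1
1 ÷ 2 = 0 remainder 1
Reading remainders bottom to top: 11100101



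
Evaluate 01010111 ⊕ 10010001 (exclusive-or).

XOR: 1 when bits differ
  01010111
^ 10010001
----------
  11000110
Decimal: 87 ^ 145 = 198



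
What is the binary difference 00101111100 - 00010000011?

Method 1 - Direct subtraction (column by column from the right: bit − bit − borrow-in; if negative, add 2 and borrow 1 from the next column):
borrow: 00100000110
        00101111100
-       00010000011
-------------------
        00011111001

Method 2 - Add two's complement:
Two's complement of 00010000011: invert → 11101111100, add 1 → 11101111101
  00101111100
+ 11101111101
-------------
 100011111001  (end carry out of the top bit = 1)
Discarding the end carry: 00011111001
Decimal check:
  00101111100 = 256 + 64 + 32 + 16 + 8 + 4 = 380
  00010000011 = 128 + 2 + 1 = 131
  380 - 131 = 249, and 00011111001 = 128 + 64 + 32 + 16 + 8 + 1 = 249 ✓



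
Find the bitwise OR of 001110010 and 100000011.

OR: 1 when either bit is 1
  001110010
| 100000011
-----------
  101110011
Decimal: 114 | 259 = 371



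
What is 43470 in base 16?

Using repeated division by 16 (digits 10–15 are A–F):
43470 ÷ 16 = 2716 remainder 14 (E)
2716 ÷ 16 = 169 remainder 12 (C)
169 ÷ 16 = 10 remainder 9
10 ÷ 16 = 0 remainder 10 (A)
Reading remainders bottom to top: A9CE



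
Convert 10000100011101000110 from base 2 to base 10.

Sum of powers of 2 for each 1-bit:
2^1 + 2^2 + 2^6 + 2^8 + 2^9 + 2^10 + 2^14 + 2^19
= 2 + 4 + 64 + 256 + 512 + 1024 + 16384 + 524288
= 542534



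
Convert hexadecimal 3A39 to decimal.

Expand by place value (powers of 16):
Digit values: A = 10
3A39 = 3 × 16^3 + 10 × 16^2 + 3 × 16^1 + 9 × 16^0
= 3 × 4096 + 10 × 256 + 3 × 16 + 9 × 1
= 12288 + 2560 + 48 + 9
= 14905



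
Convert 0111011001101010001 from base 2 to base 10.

Sum of powers of 2 for each 1-bit:
2^0 + 2^4 + 2^6 + 2^8 + 2^9 + 2^12 + 2^13 + 2^15 + 2^16 + 2^17
= 1 + 16 + 64 + 256 + 512 + 4096 + 8192 + 32768 + 65536 + 131072
= 242513



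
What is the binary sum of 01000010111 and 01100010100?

Add column by column from the right: bit + bit + carry-in; write the sum mod 2, carry 1 when the sum is 2 or 3.
carry:  10000101000
        01000010111
+       01100010100
-------------------
       010100101011
(the carry out of the leftmost column, 0, becomes the leading bit)
Decimal check:
  01000010111 = 512 + 16 + 4 + 2 + 1 = 535
  01100010100 = 512 + 256 + 16 + 4 = 788
  535 + 788 = 1323, and 010100101011 = 1024 + 256 + 32 + 8 + 2 + 1 = 1323 ✓



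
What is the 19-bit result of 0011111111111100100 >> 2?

Original: 0011111111111100100 (decimal 131044)
Shift right by 2 positions
Drop the 2 low bits; fill with zeros on the left
Result: 0000111111111111001 (decimal 32761)
Equivalent: 131044 >> 2 = 131044 ÷ 2^2 = 32761



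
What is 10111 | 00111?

OR: 1 when either bit is 1
  10111
| 00111
-------
  10111
Decimal: 23 | 7 = 23



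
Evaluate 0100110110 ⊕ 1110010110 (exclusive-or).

XOR: 1 when bits differ
  0100110110
^ 1110010110
------------
  1010100000
Decimal: 310 ^ 918 = 672



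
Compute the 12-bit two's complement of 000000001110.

Original: 000000001110
Step 1 - Invert all bits: 111111110001
Step 2 - Add 1: 111111110010
Verification: 000000001110 + 111111110010 = 1000000000000; discarding the end carry (carry out of the top bit) leaves the 12-bit value 000000000000, as required for x + (-x)



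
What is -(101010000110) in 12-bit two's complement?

Original (sign bit 1, negative): 101010000110
Step 1 - Invert all bits: 010101111001
Step 2 - Add 1: 010101111010
Verification: 101010000110 + 010101111010 = 1000000000000; discarding the end carry (carry out of the top bit) leaves the 12-bit value 000000000000, as required for x + (-x)



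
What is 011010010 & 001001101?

AND: 1 only when both bits are 1
  011010010
& 001001101
-----------
  001000000
Decimal: 210 & 77 = 64



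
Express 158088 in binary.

Using repeated division by 2:
158088 ÷ 2 = 79044 remainder 0
79044 ÷ 2 = 39522 remainder 0
39522 ÷ 2 = 19761 remainder 0
19761 ÷ 2 = 9880 remainder 1
9880 ÷ 2 = 4940 remainder 0
4940 ÷ 2 = 2470 remainder 0
2470 ÷ 2 = 1235 remainder 0
1235 ÷ 2 = 617 remainder 1
617 ÷ 2 = 308 remainder 1
308 ÷ 2 = 154 remainder 0
154 ÷ 2 = 77 remainder 0
77 ÷ 2 = 38 remainder 1
38 ÷ 2 = 19 remainder 0
19 ÷ 2 = 9 remainder 1
9 ÷ 2 = 4 remainder 1
4 ÷ 2 = 2 remainder 0
2 ÷ 2 = 1 remainder 0
1 ÷ 2 = 0 remainder 1
Reading remainders bottom to top: 100110100110001000



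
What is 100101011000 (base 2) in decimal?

Sum of powers of 2 for each 1-bit:
2^3 + 2^4 + 2^6 + 2^8 + 2^11
= 8 + 16 + 64 + 256 + 2048
= 2392



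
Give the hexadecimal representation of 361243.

Using repeated division by 16 (digits 10–15 are A–F):
361243 ÷ 16 = 22577 remainder 11 (B)
22577 ÷ 16 = 1411 remainder 1
1411 ÷ 16 = 88 remainder 3
88 ÷ 16 = 5 remainder 8
5 ÷ 16 = 0 remainder 5
Reading remainders bottom to top: 5831B



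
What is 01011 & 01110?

AND: 1 only when both bits are 1
  01011
& 01110
-------
  01010
Decimal: 11 & 14 = 10



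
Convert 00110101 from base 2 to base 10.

Sum of powers of 2 for each 1-bit:
2^0 + 2^2 + 2^4 + 2^5
= 1 + 4 + 16 + 32
= 53



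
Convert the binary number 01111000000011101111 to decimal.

Sum of powers of 2 for each 1-bit:
2^0 + 2^1 + 2^2 + 2^3 + 2^5 + 2^6 + 2^7 + 2^15 + 2^16 + 2^17 + 2^18
= 1 + 2 + 4 + 8 + 32 + 64 + 128 + 32768 + 65536 + 131072 + 262144
= 491759



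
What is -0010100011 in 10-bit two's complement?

Original: 0010100011
Step 1 - Invert all bits: 1101011100
Step 2 - Add 1: 1101011101
Verification: 0010100011 + 1101011101 = 10000000000; discarding the end carry (carry out of the top bit) leaves the 10-bit value 0000000000, as required for x + (-x)



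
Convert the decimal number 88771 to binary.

Using repeated division by 2:
88771 ÷ 2 = 44385 remainder 1
44385 ÷ 2 = 22192 remainder 1
22192 ÷ 2 = 11096 remainder 0
11096 ÷ 2 = 5548 remainder 0
5548 ÷ 2 = 2774 remainder 0
2774 ÷ 2 = 1387 remainder 0
1387 ÷ 2 = 693 remainder 1
693 ÷ 2 = 346 remainder 1
346 ÷ 2 = 173 remainder 0
173 ÷ 2 = 86 remainder 1
86 ÷ 2 = 43 remainder 0
43 ÷ 2 = 21 remainder 1
21 ÷ 2 = 10 remainder 1
10 ÷ 2 = 5 remainder 0
5 ÷ 2 = 2 remainder 1
2 ÷ 2 = 1 remainder 0
1 ÷ 2 = 0 remainder 1
Reading remainders bottom to top: 10101101011000011



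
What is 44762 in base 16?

Using repeated division by 16 (digits 10–15 are A–F):
44762 ÷ 16 = 2797 remainder 10 (A)
2797 ÷ 16 = 174 remainder 13 (D)
174 ÷ 16 = 10 remainder 14 (E)
10 ÷ 16 = 0 remainder 10 (A)
Reading remainders bottom to top: AEDA



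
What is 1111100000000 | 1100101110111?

OR: 1 when either bit is 1
  1111100000000
| 1100101110111
---------------
  1111101110111
Decimal: 7936 | 6519 = 8055



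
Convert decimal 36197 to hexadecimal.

Using repeated division by 16 (digits 10–15 are A–F):
36197 ÷ 16 = 2262 remainder 5
2262 ÷ 16 = 141 remainder 6
141 ÷ 16 = 8 remainder 13 (D)
8 ÷ 16 = 0 remainder 8
Reading remainders bottom to top: 8D65



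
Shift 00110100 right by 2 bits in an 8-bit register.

Original: 00110100 (decimal 52)
Shift right by 2 positions
Drop the 2 low bits; fill with zeros on the left
Result: 00001101 (decimal 13)
Equivalent: 52 >> 2 = 52 ÷ 2^2 = 13



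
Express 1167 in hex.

Using repeated division by 16 (digits 10–15 are A–F):
1167 ÷ 16 = 72 remainder 15 (F)
72 ÷ 16 = 4 remainder 8
4 ÷ 16 = 0 remainder 4
Reading remainders bottom to top: 48F



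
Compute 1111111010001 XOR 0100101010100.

XOR: 1 when bits differ
  1111111010001
^ 0100101010100
---------------
  1011010000101
Decimal: 8145 ^ 2388 = 5765

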